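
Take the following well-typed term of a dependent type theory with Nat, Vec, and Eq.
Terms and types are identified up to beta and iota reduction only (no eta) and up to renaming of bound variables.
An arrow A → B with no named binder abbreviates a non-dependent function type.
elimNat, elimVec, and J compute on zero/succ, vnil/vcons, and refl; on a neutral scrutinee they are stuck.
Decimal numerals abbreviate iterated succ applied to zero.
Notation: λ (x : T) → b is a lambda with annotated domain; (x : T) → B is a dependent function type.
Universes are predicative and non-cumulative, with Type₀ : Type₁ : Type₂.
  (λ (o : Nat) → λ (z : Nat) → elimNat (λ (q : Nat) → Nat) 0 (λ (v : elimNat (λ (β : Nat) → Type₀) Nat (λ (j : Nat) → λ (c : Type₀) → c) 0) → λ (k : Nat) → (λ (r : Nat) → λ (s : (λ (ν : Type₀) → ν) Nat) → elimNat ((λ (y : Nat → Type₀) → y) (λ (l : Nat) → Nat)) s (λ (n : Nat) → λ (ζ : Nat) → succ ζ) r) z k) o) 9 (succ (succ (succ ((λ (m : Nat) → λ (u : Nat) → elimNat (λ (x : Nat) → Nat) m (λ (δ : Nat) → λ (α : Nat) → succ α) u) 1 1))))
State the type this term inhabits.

the term's type:
  Nat


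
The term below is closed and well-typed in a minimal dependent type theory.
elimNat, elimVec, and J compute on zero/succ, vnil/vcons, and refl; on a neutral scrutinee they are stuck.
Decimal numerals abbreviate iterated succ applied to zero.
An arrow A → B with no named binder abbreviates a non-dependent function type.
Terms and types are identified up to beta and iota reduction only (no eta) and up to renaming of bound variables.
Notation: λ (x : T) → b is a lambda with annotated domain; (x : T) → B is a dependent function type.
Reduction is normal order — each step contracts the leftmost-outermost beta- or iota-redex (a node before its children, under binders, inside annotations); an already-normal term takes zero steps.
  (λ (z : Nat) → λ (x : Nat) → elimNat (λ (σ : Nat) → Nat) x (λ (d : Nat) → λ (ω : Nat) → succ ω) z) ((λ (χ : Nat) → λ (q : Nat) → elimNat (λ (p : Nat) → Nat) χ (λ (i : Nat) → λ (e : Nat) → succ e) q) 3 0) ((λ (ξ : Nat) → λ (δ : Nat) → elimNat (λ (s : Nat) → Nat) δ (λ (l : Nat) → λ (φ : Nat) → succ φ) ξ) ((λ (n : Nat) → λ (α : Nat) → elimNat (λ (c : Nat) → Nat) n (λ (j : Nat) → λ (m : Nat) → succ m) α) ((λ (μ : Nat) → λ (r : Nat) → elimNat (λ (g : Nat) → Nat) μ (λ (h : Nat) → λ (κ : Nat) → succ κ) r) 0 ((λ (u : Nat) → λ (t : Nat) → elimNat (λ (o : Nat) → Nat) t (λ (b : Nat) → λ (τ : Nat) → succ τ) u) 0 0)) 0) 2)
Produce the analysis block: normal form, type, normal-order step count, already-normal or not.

reduced normal form:
  5
inferred type:
  Nat
normal-order step count: 27
started in normal form: no
first redex: a beta-redex


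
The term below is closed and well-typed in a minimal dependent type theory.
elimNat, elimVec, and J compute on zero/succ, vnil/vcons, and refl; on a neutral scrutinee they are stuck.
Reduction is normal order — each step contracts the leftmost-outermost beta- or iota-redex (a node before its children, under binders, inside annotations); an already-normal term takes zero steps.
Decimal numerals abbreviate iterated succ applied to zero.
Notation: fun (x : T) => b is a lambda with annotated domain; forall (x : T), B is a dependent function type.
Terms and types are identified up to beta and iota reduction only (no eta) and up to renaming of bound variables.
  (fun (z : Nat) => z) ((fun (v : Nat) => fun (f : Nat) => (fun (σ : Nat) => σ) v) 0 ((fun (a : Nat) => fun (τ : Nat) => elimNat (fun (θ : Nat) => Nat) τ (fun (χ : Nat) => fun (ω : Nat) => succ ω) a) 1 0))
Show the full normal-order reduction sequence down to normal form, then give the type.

normal-order reduction:
  (fun (z : Nat) => z) ((fun (v : Nat) => fun (f : Nat) => (fun (σ : Nat) => σ) v) 0 ((fun (a : Nat) => fun (τ : Nat) => elimNat (fun (θ : Nat) => Nat) τ (fun (χ : Nat) => fun (ω : Nat) => succ ω) a) 1 0))
  ~> (fun (z : Nat) => fun (v : Nat) => (fun (f : Nat) => f) z) 0 ((fun (σ : Nat) => fun (a : Nat) => elimNat (fun (τ : Nat) => Nat) a (fun (θ : Nat) => fun (χ : Nat) => succ χ) σ) 1 0)
  ~> (fun (z : Nat) => (fun (v : Nat) => v) 0) ((fun (f : Nat) => fun (σ : Nat) => elimNat (fun (a : Nat) => Nat) σ (fun (τ : Nat) => fun (θ : Nat) => succ θ) f) 1 0)
  ~> (fun (z : Nat) => z) 0
  ~> 0
inferred type:
  Nat


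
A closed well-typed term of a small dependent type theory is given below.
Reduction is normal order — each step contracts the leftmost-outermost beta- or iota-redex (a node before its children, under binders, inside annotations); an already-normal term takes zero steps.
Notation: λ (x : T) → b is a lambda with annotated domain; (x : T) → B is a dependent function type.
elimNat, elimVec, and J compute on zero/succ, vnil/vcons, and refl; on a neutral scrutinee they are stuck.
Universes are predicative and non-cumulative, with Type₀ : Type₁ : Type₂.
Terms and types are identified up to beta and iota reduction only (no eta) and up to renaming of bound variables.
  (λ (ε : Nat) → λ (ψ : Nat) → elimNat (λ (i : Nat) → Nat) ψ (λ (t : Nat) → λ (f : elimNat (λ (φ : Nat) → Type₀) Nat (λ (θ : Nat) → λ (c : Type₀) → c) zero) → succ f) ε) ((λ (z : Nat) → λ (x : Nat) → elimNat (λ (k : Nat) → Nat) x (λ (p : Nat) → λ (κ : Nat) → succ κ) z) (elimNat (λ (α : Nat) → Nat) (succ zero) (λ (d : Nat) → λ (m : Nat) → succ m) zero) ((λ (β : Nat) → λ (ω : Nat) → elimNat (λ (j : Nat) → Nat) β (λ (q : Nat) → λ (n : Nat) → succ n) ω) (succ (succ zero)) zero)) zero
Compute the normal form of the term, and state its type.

resulting normal form:
  succ (succ (succ zero))
inferred type:
  Nat
observation: reduction starts at a beta-redex, and 23 normal-order steps reach the normal form.


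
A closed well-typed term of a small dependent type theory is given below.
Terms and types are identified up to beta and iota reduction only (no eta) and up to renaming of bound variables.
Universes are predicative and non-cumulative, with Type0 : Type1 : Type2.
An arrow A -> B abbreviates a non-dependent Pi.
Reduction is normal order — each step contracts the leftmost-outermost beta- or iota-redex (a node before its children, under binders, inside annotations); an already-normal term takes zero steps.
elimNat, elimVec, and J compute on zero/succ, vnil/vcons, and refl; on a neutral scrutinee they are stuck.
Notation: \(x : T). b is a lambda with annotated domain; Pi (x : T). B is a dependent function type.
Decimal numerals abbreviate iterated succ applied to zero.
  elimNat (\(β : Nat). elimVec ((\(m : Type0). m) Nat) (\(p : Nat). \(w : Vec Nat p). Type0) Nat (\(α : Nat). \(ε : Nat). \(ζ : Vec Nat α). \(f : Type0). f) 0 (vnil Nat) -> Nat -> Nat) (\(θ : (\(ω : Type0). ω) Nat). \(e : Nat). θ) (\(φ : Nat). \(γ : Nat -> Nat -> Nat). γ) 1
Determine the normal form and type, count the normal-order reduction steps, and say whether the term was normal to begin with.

normal form:
  \(β : Nat). \(m : Nat). β
type:
  Nat -> Nat -> Nat
steps to reach normal form (normal order): 5
already normal: no
first redex: an elimNat iota-redex


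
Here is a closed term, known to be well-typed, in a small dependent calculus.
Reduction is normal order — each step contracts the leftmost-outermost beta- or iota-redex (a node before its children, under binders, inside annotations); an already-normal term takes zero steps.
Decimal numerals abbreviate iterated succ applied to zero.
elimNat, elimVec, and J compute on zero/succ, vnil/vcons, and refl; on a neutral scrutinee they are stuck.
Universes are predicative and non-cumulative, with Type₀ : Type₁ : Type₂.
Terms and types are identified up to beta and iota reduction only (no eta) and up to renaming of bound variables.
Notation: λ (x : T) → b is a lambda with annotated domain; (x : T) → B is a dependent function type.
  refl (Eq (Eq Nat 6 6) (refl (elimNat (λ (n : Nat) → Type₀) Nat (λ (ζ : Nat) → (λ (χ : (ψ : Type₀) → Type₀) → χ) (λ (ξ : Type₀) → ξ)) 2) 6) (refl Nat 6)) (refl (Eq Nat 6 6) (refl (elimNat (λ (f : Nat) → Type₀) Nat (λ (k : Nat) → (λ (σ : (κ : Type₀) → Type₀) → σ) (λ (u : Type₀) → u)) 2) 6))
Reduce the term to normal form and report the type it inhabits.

normal form:
  refl (Eq (Eq Nat 6 6) (refl Nat 6) (refl Nat 6)) (refl (Eq Nat 6 6) (refl Nat 6))
the term's type:
  Eq (Eq (Eq Nat 6 6) (refl Nat 6) (refl Nat 6)) (refl (Eq Nat 6 6) (refl Nat 6)) (refl (Eq Nat 6 6) (refl Nat 6))
observation: reduction starts at an elimNat iota-redex, and 18 normal-order steps reach the normal form.


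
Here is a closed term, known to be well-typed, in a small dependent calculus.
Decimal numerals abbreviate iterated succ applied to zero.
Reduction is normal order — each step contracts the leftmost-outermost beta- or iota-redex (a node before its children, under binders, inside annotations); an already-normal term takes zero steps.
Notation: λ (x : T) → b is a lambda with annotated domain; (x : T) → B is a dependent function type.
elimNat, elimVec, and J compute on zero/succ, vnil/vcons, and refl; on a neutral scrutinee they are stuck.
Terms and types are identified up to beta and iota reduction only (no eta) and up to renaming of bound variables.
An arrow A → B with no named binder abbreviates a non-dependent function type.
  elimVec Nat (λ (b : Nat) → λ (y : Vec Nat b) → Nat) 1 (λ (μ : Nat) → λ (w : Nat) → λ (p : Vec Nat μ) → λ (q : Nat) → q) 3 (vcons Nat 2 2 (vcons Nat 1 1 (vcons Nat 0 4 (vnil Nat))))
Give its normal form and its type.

resulting normal form:
  1
inferred type:
  Nat
observation: normalization takes exactly 16 steps under the normal-order strategy.


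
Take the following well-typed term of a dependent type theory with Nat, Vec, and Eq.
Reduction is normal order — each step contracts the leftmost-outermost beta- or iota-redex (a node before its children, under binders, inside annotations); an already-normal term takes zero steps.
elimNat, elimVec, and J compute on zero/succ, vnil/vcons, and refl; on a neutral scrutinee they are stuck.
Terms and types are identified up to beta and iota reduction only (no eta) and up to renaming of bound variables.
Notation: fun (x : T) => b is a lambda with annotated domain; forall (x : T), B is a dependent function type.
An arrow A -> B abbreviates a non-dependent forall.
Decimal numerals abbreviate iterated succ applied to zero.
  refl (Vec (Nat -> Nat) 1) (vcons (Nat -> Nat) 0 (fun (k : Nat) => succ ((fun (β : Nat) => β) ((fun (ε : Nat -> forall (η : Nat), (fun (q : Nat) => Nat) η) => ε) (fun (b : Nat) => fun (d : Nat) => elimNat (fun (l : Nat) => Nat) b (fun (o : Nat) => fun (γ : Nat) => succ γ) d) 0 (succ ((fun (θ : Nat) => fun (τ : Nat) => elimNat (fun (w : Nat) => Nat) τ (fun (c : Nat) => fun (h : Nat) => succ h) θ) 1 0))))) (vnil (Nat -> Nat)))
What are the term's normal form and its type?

reduced normal form:
  refl (Vec (Nat -> Nat) 1) (vcons (Nat -> Nat) 0 (fun (k : Nat) => 3) (vnil (Nat -> Nat)))
the term's type:
  Eq (Vec (Nat -> Nat) 1) (vcons (Nat -> Nat) 0 (fun (k : Nat) => 3) (vnil (Nat -> Nat))) (vcons (Nat -> Nat) 0 (fun (β : Nat) => 3) (vnil (Nat -> Nat)))


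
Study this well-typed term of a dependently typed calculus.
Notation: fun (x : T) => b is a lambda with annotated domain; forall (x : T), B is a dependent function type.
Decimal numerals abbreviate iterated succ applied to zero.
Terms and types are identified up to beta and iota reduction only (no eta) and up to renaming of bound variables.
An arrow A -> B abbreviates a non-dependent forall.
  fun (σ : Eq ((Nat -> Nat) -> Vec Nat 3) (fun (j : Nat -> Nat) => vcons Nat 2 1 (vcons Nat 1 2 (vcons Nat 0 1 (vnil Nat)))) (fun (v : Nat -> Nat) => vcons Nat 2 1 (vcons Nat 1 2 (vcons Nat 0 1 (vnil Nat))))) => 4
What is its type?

the term's type:
  Eq ((Nat -> Nat) -> Vec Nat 3) (fun (σ : Nat -> Nat) => vcons Nat 2 1 (vcons Nat 1 2 (vcons Nat 0 1 (vnil Nat)))) (fun (j : Nat -> Nat) => vcons Nat 2 1 (vcons Nat 1 2 (vcons Nat 0 1 (vnil Nat)))) -> Nat


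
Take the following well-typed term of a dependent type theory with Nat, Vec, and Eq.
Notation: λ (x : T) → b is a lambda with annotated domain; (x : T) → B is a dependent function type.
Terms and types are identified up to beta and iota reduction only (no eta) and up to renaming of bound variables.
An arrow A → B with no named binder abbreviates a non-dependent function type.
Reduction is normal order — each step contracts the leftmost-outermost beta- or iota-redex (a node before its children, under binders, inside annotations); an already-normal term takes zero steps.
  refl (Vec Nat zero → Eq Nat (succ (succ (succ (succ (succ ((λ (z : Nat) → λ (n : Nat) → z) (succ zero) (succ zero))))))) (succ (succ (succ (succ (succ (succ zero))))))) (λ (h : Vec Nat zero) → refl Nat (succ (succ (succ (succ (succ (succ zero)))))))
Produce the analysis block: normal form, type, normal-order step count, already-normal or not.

reduced normal form:
  refl (Vec Nat zero → Eq Nat (succ (succ (succ (succ (succ (succ zero)))))) (succ (succ (succ (succ (succ (succ zero))))))) (λ (z : Vec Nat zero) → refl Nat (succ (succ (succ (succ (succ (succ zero)))))))
type:
  Eq (Vec Nat zero → Eq Nat (succ (succ (succ (succ (succ (succ zero)))))) (succ (succ (succ (succ (succ (succ zero))))))) (λ (z : Vec Nat zero) → refl Nat (succ (succ (succ (succ (succ (succ zero))))))) (λ (n : Vec Nat zero) → refl Nat (succ (succ (succ (succ (succ (succ zero)))))))
normal-order step count: 2
term was already normal: no
first redex: a beta-redex


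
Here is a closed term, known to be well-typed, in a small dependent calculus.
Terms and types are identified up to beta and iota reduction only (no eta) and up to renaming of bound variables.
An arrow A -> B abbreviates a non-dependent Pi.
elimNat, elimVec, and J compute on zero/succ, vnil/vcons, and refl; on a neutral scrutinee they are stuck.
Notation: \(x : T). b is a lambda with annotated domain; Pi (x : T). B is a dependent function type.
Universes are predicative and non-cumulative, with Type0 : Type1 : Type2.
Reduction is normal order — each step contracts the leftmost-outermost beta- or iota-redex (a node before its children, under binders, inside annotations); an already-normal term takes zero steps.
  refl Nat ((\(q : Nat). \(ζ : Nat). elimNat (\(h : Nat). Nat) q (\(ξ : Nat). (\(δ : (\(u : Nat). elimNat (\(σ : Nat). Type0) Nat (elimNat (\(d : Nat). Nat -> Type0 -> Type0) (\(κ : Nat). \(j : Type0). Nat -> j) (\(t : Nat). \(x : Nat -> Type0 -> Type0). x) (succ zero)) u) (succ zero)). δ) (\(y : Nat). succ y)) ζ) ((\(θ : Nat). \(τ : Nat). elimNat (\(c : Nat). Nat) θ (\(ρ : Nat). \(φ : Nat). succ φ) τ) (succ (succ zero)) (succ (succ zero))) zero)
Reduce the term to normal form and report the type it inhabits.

resulting normal form:
  refl Nat (succ (succ (succ (succ zero))))
the term's type:
  Eq Nat (succ (succ (succ (succ zero)))) (succ (succ (succ (succ zero))))


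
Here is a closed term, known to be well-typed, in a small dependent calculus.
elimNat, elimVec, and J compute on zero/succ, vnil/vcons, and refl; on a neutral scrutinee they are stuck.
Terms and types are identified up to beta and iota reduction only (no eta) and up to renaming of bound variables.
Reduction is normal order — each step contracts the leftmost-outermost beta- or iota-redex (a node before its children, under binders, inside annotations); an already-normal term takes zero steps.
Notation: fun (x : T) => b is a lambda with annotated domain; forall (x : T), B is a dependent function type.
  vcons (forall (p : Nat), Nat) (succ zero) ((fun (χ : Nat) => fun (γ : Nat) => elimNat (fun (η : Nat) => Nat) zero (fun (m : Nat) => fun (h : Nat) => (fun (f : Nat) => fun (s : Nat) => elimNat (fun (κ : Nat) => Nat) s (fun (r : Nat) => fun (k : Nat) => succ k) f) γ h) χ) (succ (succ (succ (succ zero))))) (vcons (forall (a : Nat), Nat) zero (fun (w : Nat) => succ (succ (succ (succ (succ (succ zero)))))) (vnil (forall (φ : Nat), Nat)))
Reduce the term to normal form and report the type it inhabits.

resulting normal form:
  vcons (forall (p : Nat), Nat) (succ zero) (fun (χ : Nat) => elimNat (fun (γ : Nat) => Nat) (elimNat (fun (η : Nat) => Nat) (elimNat (fun (m : Nat) => Nat) (elimNat (fun (h : Nat) => Nat) zero (fun (f : Nat) => fun (s : Nat) => succ s) χ) (fun (κ : Nat) => fun (r : Nat) => succ r) χ) (fun (k : Nat) => fun (a : Nat) => succ a) χ) (fun (w : Nat) => fun (φ : Nat) => succ φ) χ) (vcons (forall (y : Nat), Nat) zero (fun (g : Nat) => succ (succ (succ (succ (succ (succ zero)))))) (vnil (forall (b : Nat), Nat)))
the term's type:
  Vec (forall (p : Nat), Nat) (succ (succ zero))


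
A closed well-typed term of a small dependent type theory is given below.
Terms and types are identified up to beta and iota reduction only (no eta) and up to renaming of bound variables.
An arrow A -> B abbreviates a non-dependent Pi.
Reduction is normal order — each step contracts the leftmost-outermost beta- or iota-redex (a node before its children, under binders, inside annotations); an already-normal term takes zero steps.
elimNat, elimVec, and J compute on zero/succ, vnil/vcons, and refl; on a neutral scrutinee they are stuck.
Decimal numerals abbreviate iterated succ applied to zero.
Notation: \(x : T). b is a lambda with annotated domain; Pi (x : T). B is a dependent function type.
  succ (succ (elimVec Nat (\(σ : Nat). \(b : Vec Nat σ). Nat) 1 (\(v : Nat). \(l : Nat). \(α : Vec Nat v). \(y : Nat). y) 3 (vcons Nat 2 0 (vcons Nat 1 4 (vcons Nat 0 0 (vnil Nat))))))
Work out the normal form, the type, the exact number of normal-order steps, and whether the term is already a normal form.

resulting normal form:
  3
the term's type:
  Nat
normal-order step count: 16
started in normal form: no
first redex: an elimVec iota-redex


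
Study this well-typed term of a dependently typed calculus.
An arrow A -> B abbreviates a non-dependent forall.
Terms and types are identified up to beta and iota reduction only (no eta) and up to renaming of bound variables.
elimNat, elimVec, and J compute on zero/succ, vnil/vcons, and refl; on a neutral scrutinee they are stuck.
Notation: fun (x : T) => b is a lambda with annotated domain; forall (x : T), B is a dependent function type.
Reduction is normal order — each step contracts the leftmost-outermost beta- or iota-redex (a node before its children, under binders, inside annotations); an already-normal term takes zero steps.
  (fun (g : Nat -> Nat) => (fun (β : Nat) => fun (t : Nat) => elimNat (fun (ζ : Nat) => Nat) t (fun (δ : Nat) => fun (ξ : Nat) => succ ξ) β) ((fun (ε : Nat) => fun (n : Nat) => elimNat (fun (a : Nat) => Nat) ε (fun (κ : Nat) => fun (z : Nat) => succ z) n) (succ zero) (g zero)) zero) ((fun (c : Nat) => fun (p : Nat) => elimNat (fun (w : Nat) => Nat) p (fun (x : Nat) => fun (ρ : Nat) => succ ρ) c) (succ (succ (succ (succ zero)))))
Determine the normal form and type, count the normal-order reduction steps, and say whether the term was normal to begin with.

resulting normal form:
  succ (succ (succ (succ (succ zero))))
the term's type:
  Nat
steps to reach normal form (normal order): 49
term was already normal: no
first contracted redex: a beta-redex


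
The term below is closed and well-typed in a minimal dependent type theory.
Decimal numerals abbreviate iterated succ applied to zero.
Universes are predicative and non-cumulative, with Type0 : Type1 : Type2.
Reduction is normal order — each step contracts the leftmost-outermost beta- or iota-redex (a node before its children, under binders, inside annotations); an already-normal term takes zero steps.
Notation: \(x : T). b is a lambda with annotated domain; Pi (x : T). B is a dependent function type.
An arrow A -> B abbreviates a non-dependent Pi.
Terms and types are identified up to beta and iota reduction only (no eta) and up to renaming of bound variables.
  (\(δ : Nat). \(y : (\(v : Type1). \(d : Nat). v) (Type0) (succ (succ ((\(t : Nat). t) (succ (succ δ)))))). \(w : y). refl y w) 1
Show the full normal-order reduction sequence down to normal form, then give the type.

reduction (normal order):
  (\(δ : Nat). \(y : (\(v : Type1). \(d : Nat). v) (Type0) (succ (succ ((\(t : Nat). t) (succ (succ δ)))))). \(w : y). refl y w) 1
  ~> \(δ : (\(y : Type1). \(v : Nat). y) (Type0) (succ (succ ((\(d : Nat). d) 3)))). \(t : δ). refl δ t
  ~> \(δ : (\(y : Nat). Type0) (succ (succ ((\(v : Nat). v) 3)))). \(d : δ). refl δ d
  ~> \(δ : Type0). \(y : δ). refl δ y
type:
  Pi (δ : Type0). Pi (y : δ). Eq δ y y


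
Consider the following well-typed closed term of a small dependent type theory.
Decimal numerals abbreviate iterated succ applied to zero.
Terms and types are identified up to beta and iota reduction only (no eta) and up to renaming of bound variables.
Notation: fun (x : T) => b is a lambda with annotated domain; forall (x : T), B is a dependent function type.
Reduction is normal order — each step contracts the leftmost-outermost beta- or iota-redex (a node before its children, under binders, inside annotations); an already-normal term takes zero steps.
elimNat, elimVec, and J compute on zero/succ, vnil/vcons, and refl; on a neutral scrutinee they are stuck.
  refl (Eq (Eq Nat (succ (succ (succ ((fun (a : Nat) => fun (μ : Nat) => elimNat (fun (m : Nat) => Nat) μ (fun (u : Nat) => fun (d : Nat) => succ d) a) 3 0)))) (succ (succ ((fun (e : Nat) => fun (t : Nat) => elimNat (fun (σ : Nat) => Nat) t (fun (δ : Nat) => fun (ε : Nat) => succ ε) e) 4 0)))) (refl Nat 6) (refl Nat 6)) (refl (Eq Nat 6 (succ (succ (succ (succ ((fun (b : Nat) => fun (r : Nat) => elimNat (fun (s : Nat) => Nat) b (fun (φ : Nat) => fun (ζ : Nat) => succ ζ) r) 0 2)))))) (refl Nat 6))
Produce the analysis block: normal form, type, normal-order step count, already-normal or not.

resulting normal form:
  refl (Eq (Eq Nat 6 6) (refl Nat 6) (refl Nat 6)) (refl (Eq Nat 6 6) (refl Nat 6))
inferred type:
  Eq (Eq (Eq Nat 6 6) (refl Nat 6) (refl Nat 6)) (refl (Eq Nat 6 6) (refl Nat 6)) (refl (Eq Nat 6 6) (refl Nat 6))
normal-order step count: 36
started in normal form: no
first redex: a beta-redex


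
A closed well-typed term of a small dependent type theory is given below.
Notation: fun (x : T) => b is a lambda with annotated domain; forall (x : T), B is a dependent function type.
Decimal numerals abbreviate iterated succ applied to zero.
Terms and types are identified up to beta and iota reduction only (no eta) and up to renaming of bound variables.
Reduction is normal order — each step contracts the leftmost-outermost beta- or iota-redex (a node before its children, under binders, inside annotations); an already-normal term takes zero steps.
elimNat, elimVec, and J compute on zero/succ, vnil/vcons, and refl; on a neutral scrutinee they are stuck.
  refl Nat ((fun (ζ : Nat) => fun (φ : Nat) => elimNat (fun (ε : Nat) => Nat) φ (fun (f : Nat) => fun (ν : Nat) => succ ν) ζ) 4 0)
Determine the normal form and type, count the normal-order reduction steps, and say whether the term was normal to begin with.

normal form:
  refl Nat 4
inferred type:
  Eq Nat 4 4
normal-order step count: 15
started in normal form: no
first redex: a beta-redex


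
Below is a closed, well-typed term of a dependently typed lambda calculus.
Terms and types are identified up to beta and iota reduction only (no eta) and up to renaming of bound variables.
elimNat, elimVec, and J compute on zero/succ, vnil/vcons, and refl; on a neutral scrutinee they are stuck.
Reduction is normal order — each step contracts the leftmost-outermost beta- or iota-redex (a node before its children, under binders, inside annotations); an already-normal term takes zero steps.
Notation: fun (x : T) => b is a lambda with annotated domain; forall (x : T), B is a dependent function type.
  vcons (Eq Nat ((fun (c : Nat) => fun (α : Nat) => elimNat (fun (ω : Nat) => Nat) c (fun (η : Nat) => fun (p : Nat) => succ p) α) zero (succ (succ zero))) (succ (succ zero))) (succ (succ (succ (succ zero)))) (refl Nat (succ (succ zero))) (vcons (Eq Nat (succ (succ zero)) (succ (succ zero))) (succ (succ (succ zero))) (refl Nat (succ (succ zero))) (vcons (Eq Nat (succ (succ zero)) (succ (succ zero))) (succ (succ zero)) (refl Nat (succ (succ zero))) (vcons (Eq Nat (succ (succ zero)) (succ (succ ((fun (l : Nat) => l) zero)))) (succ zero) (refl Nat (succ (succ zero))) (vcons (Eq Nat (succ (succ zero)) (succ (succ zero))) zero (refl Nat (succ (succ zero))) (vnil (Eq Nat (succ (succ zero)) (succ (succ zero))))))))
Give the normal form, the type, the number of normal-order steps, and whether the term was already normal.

resulting normal form:
  vcons (Eq Nat (succ (succ zero)) (succ (succ zero))) (succ (succ (succ (succ zero)))) (refl Nat (succ (succ zero))) (vcons (Eq Nat (succ (succ zero)) (succ (succ zero))) (succ (succ (succ zero))) (refl Nat (succ (succ zero))) (vcons (Eq Nat (succ (succ zero)) (succ (succ zero))) (succ (succ zero)) (refl Nat (succ (succ zero))) (vcons (Eq Nat (succ (succ zero)) (succ (succ zero))) (succ zero) (refl Nat (succ (succ zero))) (vcons (Eq Nat (succ (succ zero)) (succ (succ zero))) zero (refl Nat (succ (succ zero))) (vnil (Eq Nat (succ (succ zero)) (succ (succ zero))))))))
type:
  Vec (Eq Nat (succ (succ zero)) (succ (succ zero))) (succ (succ (succ (succ (succ zero)))))
normal-order step count: 10
term was already normal: no
first redex: a beta-redex


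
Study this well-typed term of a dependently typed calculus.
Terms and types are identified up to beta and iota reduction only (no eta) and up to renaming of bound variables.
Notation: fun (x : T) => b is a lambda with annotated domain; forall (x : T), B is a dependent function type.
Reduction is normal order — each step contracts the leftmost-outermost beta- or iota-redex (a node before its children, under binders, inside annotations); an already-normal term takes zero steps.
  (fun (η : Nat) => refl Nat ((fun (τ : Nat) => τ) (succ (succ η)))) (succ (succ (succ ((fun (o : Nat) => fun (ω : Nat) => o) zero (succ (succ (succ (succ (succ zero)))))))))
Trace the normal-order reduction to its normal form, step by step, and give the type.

reduction (normal order):
  (fun (η : Nat) => refl Nat ((fun (τ : Nat) => τ) (succ (succ η)))) (succ (succ (succ ((fun (o : Nat) => fun (ω : Nat) => o) zero (succ (succ (succ (succ (succ zero)))))))))
  ~> refl Nat ((fun (η : Nat) => η) (succ (succ (succ (succ (succ ((fun (τ : Nat) => fun (o : Nat) => τ) zero (succ (succ (succ (succ (succ zero))))))))))))
  ~> refl Nat (succ (succ (succ (succ (succ ((fun (η : Nat) => fun (τ : Nat) => η) zero (succ (succ (succ (succ (succ zero)))))))))))
  ~> refl Nat (succ (succ (succ (succ (succ ((fun (η : Nat) => zero) (succ (succ (succ (succ (succ zero)))))))))))
  ~> refl Nat (succ (succ (succ (succ (succ zero)))))
type:
  Eq Nat (succ (succ (succ (succ (succ zero))))) (succ (succ (succ (succ (succ zero)))))


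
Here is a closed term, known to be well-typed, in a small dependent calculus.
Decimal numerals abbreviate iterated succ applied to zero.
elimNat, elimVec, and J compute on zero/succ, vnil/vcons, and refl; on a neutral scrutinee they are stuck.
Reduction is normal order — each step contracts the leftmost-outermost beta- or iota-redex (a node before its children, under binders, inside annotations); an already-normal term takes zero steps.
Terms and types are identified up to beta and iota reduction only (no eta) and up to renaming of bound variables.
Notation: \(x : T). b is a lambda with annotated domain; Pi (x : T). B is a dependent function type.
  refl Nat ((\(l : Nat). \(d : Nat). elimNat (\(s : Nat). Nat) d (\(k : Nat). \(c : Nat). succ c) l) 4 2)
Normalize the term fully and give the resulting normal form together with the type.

normal form:
  refl Nat 6
the term's type:
  Eq Nat 6 6


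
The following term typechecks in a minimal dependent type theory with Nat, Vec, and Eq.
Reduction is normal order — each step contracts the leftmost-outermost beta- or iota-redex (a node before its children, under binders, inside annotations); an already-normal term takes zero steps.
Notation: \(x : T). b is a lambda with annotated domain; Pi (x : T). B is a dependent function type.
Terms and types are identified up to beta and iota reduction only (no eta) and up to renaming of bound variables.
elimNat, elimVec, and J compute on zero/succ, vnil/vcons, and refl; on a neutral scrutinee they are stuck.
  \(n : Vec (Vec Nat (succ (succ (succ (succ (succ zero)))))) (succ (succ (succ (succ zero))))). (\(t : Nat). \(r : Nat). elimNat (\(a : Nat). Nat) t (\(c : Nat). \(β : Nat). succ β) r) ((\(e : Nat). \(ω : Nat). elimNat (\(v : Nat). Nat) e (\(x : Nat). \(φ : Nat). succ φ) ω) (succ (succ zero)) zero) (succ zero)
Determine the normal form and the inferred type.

resulting normal form:
  \(n : Vec (Vec Nat (succ (succ (succ (succ (succ zero)))))) (succ (succ (succ (succ zero))))). succ (succ (succ zero))
type:
  Pi (n : Vec (Vec Nat (succ (succ (succ (succ (succ zero)))))) (succ (succ (succ (succ zero))))). Nat
observation: the term reaches its normal form after 9 normal-order steps.


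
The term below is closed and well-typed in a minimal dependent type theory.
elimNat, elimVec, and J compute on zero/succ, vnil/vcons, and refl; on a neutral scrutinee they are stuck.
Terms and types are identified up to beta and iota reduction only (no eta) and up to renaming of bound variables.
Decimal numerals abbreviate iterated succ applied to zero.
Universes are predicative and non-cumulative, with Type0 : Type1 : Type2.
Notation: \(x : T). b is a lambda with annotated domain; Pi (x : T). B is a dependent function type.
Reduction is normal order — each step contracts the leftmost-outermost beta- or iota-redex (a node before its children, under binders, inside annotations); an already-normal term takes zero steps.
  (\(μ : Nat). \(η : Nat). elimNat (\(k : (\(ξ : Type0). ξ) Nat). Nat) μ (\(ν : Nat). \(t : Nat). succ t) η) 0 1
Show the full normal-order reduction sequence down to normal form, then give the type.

reduction (normal order):
  (\(μ : Nat). \(η : Nat). elimNat (\(k : (\(ξ : Type0). ξ) Nat). Nat) μ (\(ν : Nat). \(t : Nat). succ t) η) 0 1
  ~> (\(μ : Nat). elimNat (\(η : (\(k : Type0). k) Nat). Nat) 0 (\(ξ : Nat). \(ν : Nat). succ ν) μ) 1
  ~> elimNat (\(μ : (\(η : Type0). η) Nat). Nat) 0 (\(k : Nat). \(ξ : Nat). succ ξ) 1
  ~> (\(μ : Nat). \(η : Nat). succ η) 0 (elimNat (\(k : (\(ξ : Type0). ξ) Nat). Nat) 0 (\(ν : Nat). \(t : Nat). succ t) 0)
  ~> (\(μ : Nat). succ μ) (elimNat (\(η : (\(k : Type0). k) Nat). Nat) 0 (\(ξ : Nat). \(ν : Nat). succ ν) 0)
  ~> succ (elimNat (\(μ : (\(η : Type0). η) Nat). Nat) 0 (\(k : Nat). \(ξ : Nat). succ ξ) 0)
  ~> 1
type:
  Nat


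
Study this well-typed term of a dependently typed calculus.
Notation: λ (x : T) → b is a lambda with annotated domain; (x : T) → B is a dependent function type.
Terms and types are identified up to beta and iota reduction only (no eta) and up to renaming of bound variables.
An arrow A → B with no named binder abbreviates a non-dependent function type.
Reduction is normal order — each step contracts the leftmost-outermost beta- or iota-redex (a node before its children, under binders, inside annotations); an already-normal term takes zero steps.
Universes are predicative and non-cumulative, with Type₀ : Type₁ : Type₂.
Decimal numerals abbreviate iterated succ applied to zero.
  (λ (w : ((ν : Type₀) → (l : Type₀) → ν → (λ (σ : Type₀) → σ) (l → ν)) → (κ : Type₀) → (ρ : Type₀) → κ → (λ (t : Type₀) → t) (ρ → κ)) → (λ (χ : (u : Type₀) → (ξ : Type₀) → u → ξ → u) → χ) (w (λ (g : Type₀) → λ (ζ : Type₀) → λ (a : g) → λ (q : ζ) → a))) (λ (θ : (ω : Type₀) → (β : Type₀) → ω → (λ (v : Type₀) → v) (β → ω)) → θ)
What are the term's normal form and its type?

reduced normal form:
  λ (w : Type₀) → λ (ν : Type₀) → λ (l : w) → λ (σ : ν) → l
the term's type:
  (w : Type₀) → (ν : Type₀) → w → ν → w


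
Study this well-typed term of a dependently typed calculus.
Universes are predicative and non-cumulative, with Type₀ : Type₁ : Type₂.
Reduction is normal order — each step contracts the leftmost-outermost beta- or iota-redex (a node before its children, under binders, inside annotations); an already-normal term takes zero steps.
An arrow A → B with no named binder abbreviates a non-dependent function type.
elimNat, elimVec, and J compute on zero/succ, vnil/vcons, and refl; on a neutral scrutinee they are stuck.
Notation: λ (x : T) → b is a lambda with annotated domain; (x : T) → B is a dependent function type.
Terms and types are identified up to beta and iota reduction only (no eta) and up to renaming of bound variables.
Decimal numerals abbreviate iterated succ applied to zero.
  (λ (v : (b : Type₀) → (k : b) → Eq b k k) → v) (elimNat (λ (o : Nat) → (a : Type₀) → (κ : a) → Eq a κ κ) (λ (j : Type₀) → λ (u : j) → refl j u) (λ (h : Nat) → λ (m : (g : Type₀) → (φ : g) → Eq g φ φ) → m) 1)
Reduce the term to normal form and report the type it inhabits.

reduced normal form:
  λ (v : Type₀) → λ (b : v) → refl v b
inferred type:
  (v : Type₀) → (b : v) → Eq v b b


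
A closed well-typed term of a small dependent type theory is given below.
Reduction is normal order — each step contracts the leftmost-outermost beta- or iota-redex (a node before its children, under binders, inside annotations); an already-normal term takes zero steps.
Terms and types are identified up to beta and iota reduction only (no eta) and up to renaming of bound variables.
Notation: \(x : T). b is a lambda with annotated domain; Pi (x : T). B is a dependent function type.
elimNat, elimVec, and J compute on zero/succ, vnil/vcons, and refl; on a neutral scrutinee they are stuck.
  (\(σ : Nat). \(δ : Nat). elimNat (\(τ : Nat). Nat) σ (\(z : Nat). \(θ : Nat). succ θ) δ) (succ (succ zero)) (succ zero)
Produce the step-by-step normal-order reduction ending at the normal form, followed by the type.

reduction (normal order):
  (\(σ : Nat). \(δ : Nat). elimNat (\(τ : Nat). Nat) σ (\(z : Nat). \(θ : Nat). succ θ) δ) (succ (succ zero)) (succ zero)
  ~> (\(σ : Nat). elimNat (\(δ : Nat). Nat) (succ (succ zero)) (\(τ : Nat). \(z : Nat). succ z) σ) (succ zero)
  ~> elimNat (\(σ : Nat). Nat) (succ (succ zero)) (\(δ : Nat). \(τ : Nat). succ τ) (succ zero)
  ~> (\(σ : Nat). \(δ : Nat). succ δ) zero (elimNat (\(τ : Nat). Nat) (succ (succ zero)) (\(z : Nat). \(θ : Nat). succ θ) zero)
  ~> (\(σ : Nat). succ σ) (elimNat (\(δ : Nat). Nat) (succ (succ zero)) (\(τ : Nat). \(z : Nat). succ z) zero)
  ~> succ (elimNat (\(σ : Nat). Nat) (succ (succ zero)) (\(δ : Nat). \(τ : Nat). succ τ) zero)
  ~> succ (succ (succ zero))
the term's type:
  Nat


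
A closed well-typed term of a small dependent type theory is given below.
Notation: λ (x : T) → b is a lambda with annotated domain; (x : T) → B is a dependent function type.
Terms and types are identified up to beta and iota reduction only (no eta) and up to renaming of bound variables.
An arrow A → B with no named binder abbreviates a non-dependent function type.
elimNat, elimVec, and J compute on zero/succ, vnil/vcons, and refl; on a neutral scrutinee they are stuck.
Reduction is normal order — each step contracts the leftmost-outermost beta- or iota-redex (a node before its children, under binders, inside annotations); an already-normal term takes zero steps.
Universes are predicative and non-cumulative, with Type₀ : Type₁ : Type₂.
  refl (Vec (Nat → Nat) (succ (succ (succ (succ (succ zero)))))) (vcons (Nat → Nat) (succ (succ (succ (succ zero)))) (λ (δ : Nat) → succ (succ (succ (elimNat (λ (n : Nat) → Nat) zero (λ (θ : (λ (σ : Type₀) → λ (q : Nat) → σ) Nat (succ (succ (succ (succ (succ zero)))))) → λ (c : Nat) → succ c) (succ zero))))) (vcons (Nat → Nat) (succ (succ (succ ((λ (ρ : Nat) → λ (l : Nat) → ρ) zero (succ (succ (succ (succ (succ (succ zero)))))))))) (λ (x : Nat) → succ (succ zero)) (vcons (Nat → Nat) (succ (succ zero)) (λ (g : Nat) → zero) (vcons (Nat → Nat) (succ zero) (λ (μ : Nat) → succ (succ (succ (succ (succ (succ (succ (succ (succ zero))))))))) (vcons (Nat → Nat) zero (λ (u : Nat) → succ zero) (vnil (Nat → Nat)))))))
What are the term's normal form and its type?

resulting normal form:
  refl (Vec (Nat → Nat) (succ (succ (succ (succ (succ zero)))))) (vcons (Nat → Nat) (succ (succ (succ (succ zero)))) (λ (δ : Nat) → succ (succ (succ (succ zero)))) (vcons (Nat → Nat) (succ (succ (succ zero))) (λ (n : Nat) → succ (succ zero)) (vcons (Nat → Nat) (succ (succ zero)) (λ (θ : Nat) → zero) (vcons (Nat → Nat) (succ zero) (λ (σ : Nat) → succ (succ (succ (succ (succ (succ (succ (succ (succ zero))))))))) (vcons (Nat → Nat) zero (λ (q : Nat) → succ zero) (vnil (Nat → Nat)))))))
type:
  Eq (Vec (Nat → Nat) (succ (succ (succ (succ (succ zero)))))) (vcons (Nat → Nat) (succ (succ (succ (succ zero)))) (λ (δ : Nat) → succ (succ (succ (succ zero)))) (vcons (Nat → Nat) (succ (succ (succ zero))) (λ (n : Nat) → succ (succ zero)) (vcons (Nat → Nat) (succ (succ zero)) (λ (θ : Nat) → zero) (vcons (Nat → Nat) (succ zero) (λ (σ : Nat) → succ (succ (succ (succ (succ (succ (succ (succ (succ zero))))))))) (vcons (Nat → Nat) zero (λ (q : Nat) → succ zero) (vnil (Nat → Nat))))))) (vcons (Nat → Nat) (succ (succ (succ (succ zero)))) (λ (c : Nat) → succ (succ (succ (succ zero)))) (vcons (Nat → Nat) (succ (succ (succ zero))) (λ (ρ : Nat) → succ (succ zero)) (vcons (Nat → Nat) (succ (succ zero)) (λ (l : Nat) → zero) (vcons (Nat → Nat) (succ zero) (λ (x : Nat) → succ (succ (succ (succ (succ (succ (succ (succ (succ zero))))))))) (vcons (Nat → Nat) zero (λ (g : Nat) → succ zero) (vnil (Nat → Nat)))))))


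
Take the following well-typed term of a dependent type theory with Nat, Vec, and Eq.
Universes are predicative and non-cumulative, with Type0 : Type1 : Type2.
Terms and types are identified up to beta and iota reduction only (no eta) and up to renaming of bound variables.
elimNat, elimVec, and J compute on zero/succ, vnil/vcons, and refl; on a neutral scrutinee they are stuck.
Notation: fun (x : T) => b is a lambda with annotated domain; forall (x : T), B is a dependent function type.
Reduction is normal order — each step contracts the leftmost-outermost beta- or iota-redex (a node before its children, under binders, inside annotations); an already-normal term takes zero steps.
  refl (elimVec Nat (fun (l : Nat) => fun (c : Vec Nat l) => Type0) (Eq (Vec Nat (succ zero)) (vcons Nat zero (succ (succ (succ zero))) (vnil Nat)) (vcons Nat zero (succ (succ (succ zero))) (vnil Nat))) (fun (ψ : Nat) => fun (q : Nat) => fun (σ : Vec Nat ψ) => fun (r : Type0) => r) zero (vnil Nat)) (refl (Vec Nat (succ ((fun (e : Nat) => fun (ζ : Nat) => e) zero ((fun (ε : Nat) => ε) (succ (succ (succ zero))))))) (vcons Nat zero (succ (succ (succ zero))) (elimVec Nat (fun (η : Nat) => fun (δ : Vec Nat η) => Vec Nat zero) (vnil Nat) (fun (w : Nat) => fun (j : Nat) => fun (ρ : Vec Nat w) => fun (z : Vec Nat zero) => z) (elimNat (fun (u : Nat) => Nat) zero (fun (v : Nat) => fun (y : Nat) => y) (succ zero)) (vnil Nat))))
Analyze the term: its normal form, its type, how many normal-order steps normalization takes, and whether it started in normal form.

resulting normal form:
  refl (Eq (Vec Nat (succ zero)) (vcons Nat zero (succ (succ (succ zero))) (vnil Nat)) (vcons Nat zero (succ (succ (succ zero))) (vnil Nat))) (refl (Vec Nat (succ zero)) (vcons Nat zero (succ (succ (succ zero))) (vnil Nat)))
the term's type:
  Eq (Eq (Vec Nat (succ zero)) (vcons Nat zero (succ (succ (succ zero))) (vnil Nat)) (vcons Nat zero (succ (succ (succ zero))) (vnil Nat))) (refl (Vec Nat (succ zero)) (vcons Nat zero (succ (succ (succ zero))) (vnil Nat))) (refl (Vec Nat (succ zero)) (vcons Nat zero (succ (succ (succ zero))) (vnil Nat)))
normal-order step count: 4
term was already normal: no
first contracted redex: an elimVec iota-redex
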